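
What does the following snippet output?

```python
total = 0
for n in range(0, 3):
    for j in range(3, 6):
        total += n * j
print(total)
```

36

n=0,j=3: total = 0+0 = 0
n=0,j=4: total = 0+0 = 0
n=0,j=5: total = 0+0 = 0
n=1,j=3: total = 0+3 = 3
n=1,j=4: total = 3+4 = 7
n=1,j=5: total = 7+5 = 12
n=2,j=3: total = 12+6 = 18
n=2,j=4: total = 18+8 = 26
n=2,j=5: total = 26+10 = 36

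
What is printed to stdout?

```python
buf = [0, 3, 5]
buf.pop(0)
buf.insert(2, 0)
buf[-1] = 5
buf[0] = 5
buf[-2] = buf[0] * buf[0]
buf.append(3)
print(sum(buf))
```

pop(0) removes 0 → [3, 5]
insert 0 at 2 → [3, 5, 0]
buf[-1] = 5 → [3, 5, 5]
buf[0] = 5 → [5, 5, 5]
buf[-2] = buf[0]*buf[0] = 5*5 = 25 → [5, 25, 5]
append 3 → [5, 25, 5, 3]
sum = 38

38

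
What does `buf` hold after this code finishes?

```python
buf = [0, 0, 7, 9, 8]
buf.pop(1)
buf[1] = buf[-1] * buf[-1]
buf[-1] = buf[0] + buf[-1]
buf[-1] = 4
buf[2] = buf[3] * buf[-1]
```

[0, 64, 16, 4]

pop(1) removes 0 → [0, 7, 9, 8]
buf[1] = buf[-1]*buf[-1] = 8*8 = 64 → [0, 64, 9, 8]
buf[-1] = buf[0]+buf[-1] = 0+8 = 8 → [0, 64, 9, 8]
buf[-1] = 4 → [0, 64, 9, 4]
buf[2] = buf[3]*buf[-1] = 4*4 = 16 → [0, 64, 16, 4]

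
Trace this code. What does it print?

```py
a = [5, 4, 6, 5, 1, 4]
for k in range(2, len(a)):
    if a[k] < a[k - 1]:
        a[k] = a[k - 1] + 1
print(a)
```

k=2: 6>=4, unchanged → [5, 4, 6, 5, 1, 4]
k=3: 5<6, a[3] = 6+1 = 7 → [5, 4, 6, 7, 1, 4]
k=4: 1<7, a[4] = 7+1 = 8 → [5, 4, 6, 7, 8, 4]
k=5: 4<8, a[5] = 8+1 = 9 → [5, 4, 6, 7, 8, 9]

[5, 4, 6, 7, 8, 9]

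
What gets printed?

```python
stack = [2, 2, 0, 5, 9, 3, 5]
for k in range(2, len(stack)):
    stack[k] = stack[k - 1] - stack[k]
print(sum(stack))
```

k=2: stack[2] = 2-0 = 2 → [2, 2, 2, 5, 9, 3, 5]
k=3: stack[3] = 2-5 = -3 → [2, 2, 2, -3, 9, 3, 5]
k=4: stack[4] = (-3)-9 = -12 → [2, 2, 2, -3, -12, 3, 5]
k=5: stack[5] = (-12)-3 = -15 → [2, 2, 2, -3, -12, -15, 5]
k=6: stack[6] = (-15)-5 = -20 → [2, 2, 2, -3, -12, -15, -20]
sum = -44

-44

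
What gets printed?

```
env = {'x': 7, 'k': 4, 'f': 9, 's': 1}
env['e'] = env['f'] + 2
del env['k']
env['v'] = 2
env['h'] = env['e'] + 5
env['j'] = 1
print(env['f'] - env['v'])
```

7

env['e'] = env['f']+2 = 11 → {'x': 7, 'k': 4, 'f': 9, 's': 1, 'e': 11}
del 'k' → {'x': 7, 'f': 9, 's': 1, 'e': 11}
env['v'] = 2 → {'x': 7, 'f': 9, 's': 1, 'e': 11, 'v': 2}
env['h'] = env['e']+5 = 16 → {'x': 7, 'f': 9, 's': 1, 'e': 11, 'v': 2, 'h': 16}
env['j'] = 1 → {'x': 7, 'f': 9, 's': 1, 'e': 11, 'v': 2, 'h': 16, 'j': 1}
env['f']-env['v'] = 9-2 = 7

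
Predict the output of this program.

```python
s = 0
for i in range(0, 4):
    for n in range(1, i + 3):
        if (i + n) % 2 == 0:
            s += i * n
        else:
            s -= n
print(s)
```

i=0,n=1: odd sum, s = 0-1 = -1
i=0,n=2: even sum, s = (-1)+0 = -1
i=1,n=1: even sum, s = (-1)+1 = 0
i=1,n=2: odd sum, s = 0-2 = -2
i=1,n=3: even sum, s = (-2)+3 = 1
i=2,n=1: odd sum, s = 1-1 = 0
i=2,n=2: even sum, s = 0+4 = 4
i=2,n=3: odd sum, s = 4-3 = 1
i=2,n=4: even sum, s = 1+8 = 9
i=3,n=1: even sum, s = 9+3 = 12
i=3,n=2: odd sum, s = 12-2 = 10
i=3,n=3: even sum, s = 10+9 = 19
i=3,n=4: odd sum, s = 19-4 = 15
i=3,n=5: even sum, s = 15+15 = 30

30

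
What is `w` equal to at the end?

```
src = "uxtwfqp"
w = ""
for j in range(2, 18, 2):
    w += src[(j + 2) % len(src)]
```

'fpxwqutf'

j=2: add src[4]='f' → 'f'
j=4: add src[6]='p' → 'fp'
j=6: add src[1]='x' → 'fpx'
j=8: add src[3]='w' → 'fpxw'
j=10: add src[5]='q' → 'fpxwq'
j=12: add src[0]='u' → 'fpxwqu'
j=14: add src[2]='t' → 'fpxwqut'
j=16: add src[4]='f' → 'fpxwqutf'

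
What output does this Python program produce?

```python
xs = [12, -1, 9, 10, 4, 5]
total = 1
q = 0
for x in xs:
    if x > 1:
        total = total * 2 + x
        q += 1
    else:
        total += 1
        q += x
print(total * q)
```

x=12: >1, total = 1*2+12 = 14; q=1
x=-1: not >1, total = 14+1 = 15; q=0
x=9: >1, total = 15*2+9 = 39; q=1
x=10: >1, total = 39*2+10 = 88; q=2
x=4: >1, total = 88*2+4 = 180; q=3
x=5: >1, total = 180*2+5 = 365; q=4
total*q = 365*4 = 1460

1460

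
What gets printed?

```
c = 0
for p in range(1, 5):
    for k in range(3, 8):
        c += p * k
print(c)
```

p=1,k=3: c = 0+3 = 3
p=1,k=4: c = 3+4 = 7
p=1,k=5: c = 7+5 = 12
p=1,k=6: c = 12+6 = 18
p=1,k=7: c = 18+7 = 25
p=2,k=3: c = 25+6 = 31
p=2,k=4: c = 31+8 = 39
p=2,k=5: c = 39+10 = 49
p=2,k=6: c = 49+12 = 61
p=2,k=7: c = 61+14 = 75
p=3,k=3: c = 75+9 = 84
p=3,k=4: c = 84+12 = 96
p=3,k=5: c = 96+15 = 111
p=3,k=6: c = 111+18 = 129
p=3,k=7: c = 129+21 = 150
p=4,k=3: c = 150+12 = 162
p=4,k=4: c = 162+16 = 178
p=4,k=5: c = 178+20 = 198
p=4,k=6: c = 198+24 = 222
p=4,k=7: c = 222+28 = 250

250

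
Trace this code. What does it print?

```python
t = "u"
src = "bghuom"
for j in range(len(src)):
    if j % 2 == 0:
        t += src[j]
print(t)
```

j=0: add 'b' → 'ub'
j=1: skip
j=2: add 'h' → 'ubh'
j=3: skip
j=4: add 'o' → 'ubho'
j=5: skip

ubho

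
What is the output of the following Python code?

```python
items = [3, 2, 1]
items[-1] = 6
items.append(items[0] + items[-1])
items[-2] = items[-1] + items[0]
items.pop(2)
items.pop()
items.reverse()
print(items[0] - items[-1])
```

items[-1] = 6 → [3, 2, 6]
append items[0]+items[-1] = 3+6 = 9 → [3, 2, 6, 9]
items[-2] = items[-1]+items[0] = 9+3 = 12 → [3, 2, 12, 9]
pop(2) removes 12 → [3, 2, 9]
pop() removes 9 → [3, 2]
reverse → [2, 3]
items[0]-items[-1] = 2-3 = -1

-1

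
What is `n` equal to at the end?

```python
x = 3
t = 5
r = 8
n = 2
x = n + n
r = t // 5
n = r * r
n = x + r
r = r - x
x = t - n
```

x = 2+2 = 4
r = 5//5 = 1
n = 1*1 = 1
n = 4+1 = 5
r = 1-4 = -3
x = 5-5 = 0

5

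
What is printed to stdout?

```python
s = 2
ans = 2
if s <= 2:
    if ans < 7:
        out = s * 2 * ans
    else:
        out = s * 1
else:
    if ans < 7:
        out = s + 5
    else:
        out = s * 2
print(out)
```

s=2, ans=2
s <= 2 is True; ans < 7 is True
→ out = s * 2 * ans = 8

8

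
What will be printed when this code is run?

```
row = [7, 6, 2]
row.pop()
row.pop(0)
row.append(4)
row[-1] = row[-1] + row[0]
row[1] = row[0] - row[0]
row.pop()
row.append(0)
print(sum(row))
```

pop() removes 2 → [7, 6]
pop(0) removes 7 → [6]
append 4 → [6, 4]
row[-1] = row[-1]+row[0] = 4+6 = 10 → [6, 10]
row[1] = row[0]-row[0] = 6-6 = 0 → [6, 0]
pop() removes 0 → [6]
append 0 → [6, 0]
sum = 6

6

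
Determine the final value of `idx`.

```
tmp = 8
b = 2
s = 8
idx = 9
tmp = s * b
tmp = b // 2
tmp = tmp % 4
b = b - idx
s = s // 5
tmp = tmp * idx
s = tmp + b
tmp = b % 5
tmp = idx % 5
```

9

tmp = 8*2 = 16
tmp = 2//2 = 1
tmp = 1%4 = 1
b = 2-9 = -7
s = 8//5 = 1
tmp = 1*9 = 9
s = 9+(-7) = 2
tmp = (-7)%5 = 3
tmp = 9%5 = 4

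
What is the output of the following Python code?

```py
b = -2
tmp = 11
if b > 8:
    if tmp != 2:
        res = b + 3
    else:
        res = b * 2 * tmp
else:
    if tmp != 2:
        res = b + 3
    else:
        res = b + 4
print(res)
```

b=-2, tmp=11
b > 8 is False; tmp != 2 is True
→ res = b + 3 = 1

1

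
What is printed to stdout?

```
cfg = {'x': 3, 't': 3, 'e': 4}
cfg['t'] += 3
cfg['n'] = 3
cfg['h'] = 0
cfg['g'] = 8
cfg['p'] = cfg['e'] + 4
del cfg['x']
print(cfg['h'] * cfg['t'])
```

0

cfg['t'] = 3+3 = 6 → {'x': 3, 't': 6, 'e': 4}
cfg['n'] = 3 → {'x': 3, 't': 6, 'e': 4, 'n': 3}
cfg['h'] = 0 → {'x': 3, 't': 6, 'e': 4, 'n': 3, 'h': 0}
cfg['g'] = 8 → {'x': 3, 't': 6, 'e': 4, 'n': 3, 'h': 0, 'g': 8}
cfg['p'] = cfg['e']+4 = 8 → {'x': 3, 't': 6, 'e': 4, 'n': 3, 'h': 0, 'g': 8, 'p': 8}
del 'x' → {'t': 6, 'e': 4, 'n': 3, 'h': 0, 'g': 8, 'p': 8}
cfg['h']*cfg['t'] = 0*6 = 0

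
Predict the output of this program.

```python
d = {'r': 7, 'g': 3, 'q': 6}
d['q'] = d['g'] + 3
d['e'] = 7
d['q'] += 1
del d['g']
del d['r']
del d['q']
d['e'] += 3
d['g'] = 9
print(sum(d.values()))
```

d['q'] = d['g']+3 = 6 → {'r': 7, 'g': 3, 'q': 6}
d['e'] = 7 → {'r': 7, 'g': 3, 'q': 6, 'e': 7}
d['q'] = 6+1 = 7 → {'r': 7, 'g': 3, 'q': 7, 'e': 7}
del 'g' → {'r': 7, 'q': 7, 'e': 7}
del 'r' → {'q': 7, 'e': 7}
del 'q' → {'e': 7}
d['e'] = 7+3 = 10 → {'e': 10}
d['g'] = 9 → {'e': 10, 'g': 9}
sum of values = 19

19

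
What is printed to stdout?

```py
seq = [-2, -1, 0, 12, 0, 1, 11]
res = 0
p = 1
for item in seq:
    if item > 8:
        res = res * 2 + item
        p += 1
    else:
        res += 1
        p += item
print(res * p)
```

item=-2: not >8, res = 0+1 = 1; p=-1
item=-1: not >8, res = 1+1 = 2; p=-2
item=0: not >8, res = 2+1 = 3; p=-2
item=12: >8, res = 3*2+12 = 18; p=-1
item=0: not >8, res = 18+1 = 19; p=-1
item=1: not >8, res = 19+1 = 20; p=0
item=11: >8, res = 20*2+11 = 51; p=1
res*p = 51*1 = 51

51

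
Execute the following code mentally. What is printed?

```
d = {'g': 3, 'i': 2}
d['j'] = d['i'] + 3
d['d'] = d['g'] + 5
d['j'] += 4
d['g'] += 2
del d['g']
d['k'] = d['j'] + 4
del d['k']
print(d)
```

{'i': 2, 'j': 9, 'd': 8}

d['j'] = d['i']+3 = 5 → {'g': 3, 'i': 2, 'j': 5}
d['d'] = d['g']+5 = 8 → {'g': 3, 'i': 2, 'j': 5, 'd': 8}
d['j'] = 5+4 = 9 → {'g': 3, 'i': 2, 'j': 9, 'd': 8}
d['g'] = 3+2 = 5 → {'g': 5, 'i': 2, 'j': 9, 'd': 8}
del 'g' → {'i': 2, 'j': 9, 'd': 8}
d['k'] = d['j']+4 = 13 → {'i': 2, 'j': 9, 'd': 8, 'k': 13}
del 'k' → {'i': 2, 'j': 9, 'd': 8}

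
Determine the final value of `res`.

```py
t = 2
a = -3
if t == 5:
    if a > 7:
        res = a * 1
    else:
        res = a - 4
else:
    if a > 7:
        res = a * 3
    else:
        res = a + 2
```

t=2, a=-3
t == 5 is False; a > 7 is False
→ res = a + 2 = -1

-1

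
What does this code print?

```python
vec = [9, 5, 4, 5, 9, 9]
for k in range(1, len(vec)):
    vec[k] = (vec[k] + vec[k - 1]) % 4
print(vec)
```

k=1: vec[1] = (5+9)%4 = 2 → [9, 2, 4, 5, 9, 9]
k=2: vec[2] = (4+2)%4 = 2 → [9, 2, 2, 5, 9, 9]
k=3: vec[3] = (5+2)%4 = 3 → [9, 2, 2, 3, 9, 9]
k=4: vec[4] = (9+3)%4 = 0 → [9, 2, 2, 3, 0, 9]
k=5: vec[5] = (9+0)%4 = 1 → [9, 2, 2, 3, 0, 1]

[9, 2, 2, 3, 0, 1]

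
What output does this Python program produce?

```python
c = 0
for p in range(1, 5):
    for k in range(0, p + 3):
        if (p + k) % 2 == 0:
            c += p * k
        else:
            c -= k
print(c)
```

70

p=1,k=0: odd sum, c = 0-0 = 0
p=1,k=1: even sum, c = 0+1 = 1
p=1,k=2: odd sum, c = 1-2 = -1
p=1,k=3: even sum, c = (-1)+3 = 2
p=2,k=0: even sum, c = 2+0 = 2
p=2,k=1: odd sum, c = 2-1 = 1
p=2,k=2: even sum, c = 1+4 = 5
p=2,k=3: odd sum, c = 5-3 = 2
p=2,k=4: even sum, c = 2+8 = 10
p=3,k=0: odd sum, c = 10-0 = 10
p=3,k=1: even sum, c = 10+3 = 13
p=3,k=2: odd sum, c = 13-2 = 11
p=3,k=3: even sum, c = 11+9 = 20
p=3,k=4: odd sum, c = 20-4 = 16
p=3,k=5: even sum, c = 16+15 = 31
p=4,k=0: even sum, c = 31+0 = 31
p=4,k=1: odd sum, c = 31-1 = 30
p=4,k=2: even sum, c = 30+8 = 38
p=4,k=3: odd sum, c = 38-3 = 35
p=4,k=4: even sum, c = 35+16 = 51
p=4,k=5: odd sum, c = 51-5 = 46
p=4,k=6: even sum, c = 46+24 = 70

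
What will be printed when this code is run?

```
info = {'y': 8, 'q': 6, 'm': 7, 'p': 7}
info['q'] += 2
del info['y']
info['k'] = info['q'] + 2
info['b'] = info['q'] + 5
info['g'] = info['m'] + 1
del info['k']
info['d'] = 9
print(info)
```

info['q'] = 6+2 = 8 → {'y': 8, 'q': 8, 'm': 7, 'p': 7}
del 'y' → {'q': 8, 'm': 7, 'p': 7}
info['k'] = info['q']+2 = 10 → {'q': 8, 'm': 7, 'p': 7, 'k': 10}
info['b'] = info['q']+5 = 13 → {'q': 8, 'm': 7, 'p': 7, 'k': 10, 'b': 13}
info['g'] = info['m']+1 = 8 → {'q': 8, 'm': 7, 'p': 7, 'k': 10, 'b': 13, 'g': 8}
del 'k' → {'q': 8, 'm': 7, 'p': 7, 'b': 13, 'g': 8}
info['d'] = 9 → {'q': 8, 'm': 7, 'p': 7, 'b': 13, 'g': 8, 'd': 9}

{'q': 8, 'm': 7, 'p': 7, 'b': 13, 'g': 8, 'd': 9}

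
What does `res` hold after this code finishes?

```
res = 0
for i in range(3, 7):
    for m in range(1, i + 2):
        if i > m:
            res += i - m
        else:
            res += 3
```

58

i=3,m=1: 3>1, res = 0+2 = 2
i=3,m=2: 3>2, res = 2+1 = 3
i=3,m=3: not 3>3, res = 3+3 = 6
i=3,m=4: not 3>4, res = 6+3 = 9
i=4,m=1: 4>1, res = 9+3 = 12
i=4,m=2: 4>2, res = 12+2 = 14
i=4,m=3: 4>3, res = 14+1 = 15
i=4,m=4: not 4>4, res = 15+3 = 18
i=4,m=5: not 4>5, res = 18+3 = 21
i=5,m=1: 5>1, res = 21+4 = 25
i=5,m=2: 5>2, res = 25+3 = 28
i=5,m=3: 5>3, res = 28+2 = 30
i=5,m=4: 5>4, res = 30+1 = 31
i=5,m=5: not 5>5, res = 31+3 = 34
i=5,m=6: not 5>6, res = 34+3 = 37
i=6,m=1: 6>1, res = 37+5 = 42
i=6,m=2: 6>2, res = 42+4 = 46
i=6,m=3: 6>3, res = 46+3 = 49
i=6,m=4: 6>4, res = 49+2 = 51
i=6,m=5: 6>5, res = 51+1 = 52
i=6,m=6: not 6>6, res = 52+3 = 55
i=6,m=7: not 6>7, res = 55+3 = 58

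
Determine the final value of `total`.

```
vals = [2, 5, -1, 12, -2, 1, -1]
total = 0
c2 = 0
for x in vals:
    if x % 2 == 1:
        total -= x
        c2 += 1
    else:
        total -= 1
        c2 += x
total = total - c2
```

-23

x=2: not odd, total = 0-1 = -1; c2=2
x=5: odd, total = (-1)-5 = -6; c2=3
x=-1: odd, total = (-6)-(-1) = -5; c2=4
x=12: not odd, total = (-5)-1 = -6; c2=16
x=-2: not odd, total = (-6)-1 = -7; c2=14
x=1: odd, total = (-7)-1 = -8; c2=15
x=-1: odd, total = (-8)-(-1) = -7; c2=16
total-c2 = (-7)-16 = -23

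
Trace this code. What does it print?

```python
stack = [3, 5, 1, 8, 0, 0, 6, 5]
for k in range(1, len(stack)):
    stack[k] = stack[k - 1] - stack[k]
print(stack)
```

[3, -2, -3, -11, -11, -11, -17, -22]

k=1: stack[1] = 3-5 = -2 → [3, -2, 1, 8, 0, 0, 6, 5]
k=2: stack[2] = (-2)-1 = -3 → [3, -2, -3, 8, 0, 0, 6, 5]
k=3: stack[3] = (-3)-8 = -11 → [3, -2, -3, -11, 0, 0, 6, 5]
k=4: stack[4] = (-11)-0 = -11 → [3, -2, -3, -11, -11, 0, 6, 5]
k=5: stack[5] = (-11)-0 = -11 → [3, -2, -3, -11, -11, -11, 6, 5]
k=6: stack[6] = (-11)-6 = -17 → [3, -2, -3, -11, -11, -11, -17, 5]
k=7: stack[7] = (-17)-5 = -22 → [3, -2, -3, -11, -11, -11, -17, -22]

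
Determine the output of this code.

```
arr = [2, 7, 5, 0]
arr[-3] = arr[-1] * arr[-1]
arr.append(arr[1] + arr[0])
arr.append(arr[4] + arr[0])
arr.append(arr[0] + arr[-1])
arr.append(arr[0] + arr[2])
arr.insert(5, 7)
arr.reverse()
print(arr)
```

[7, 6, 4, 7, 2, 0, 5, 0, 2]

arr[-3] = arr[-1]*arr[-1] = 0*0 = 0 → [2, 0, 5, 0]
append arr[1]+arr[0] = 0+2 = 2 → [2, 0, 5, 0, 2]
append arr[4]+arr[0] = 2+2 = 4 → [2, 0, 5, 0, 2, 4]
append arr[0]+arr[-1] = 2+4 = 6 → [2, 0, 5, 0, 2, 4, 6]
append arr[0]+arr[2] = 2+5 = 7 → [2, 0, 5, 0, 2, 4, 6, 7]
insert 7 at 5 → [2, 0, 5, 0, 2, 7, 4, 6, 7]
reverse → [7, 6, 4, 7, 2, 0, 5, 0, 2]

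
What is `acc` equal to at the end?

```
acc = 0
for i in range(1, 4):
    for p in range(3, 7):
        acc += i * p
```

i=1,p=3: acc = 0+3 = 3
i=1,p=4: acc = 3+4 = 7
i=1,p=5: acc = 7+5 = 12
i=1,p=6: acc = 12+6 = 18
i=2,p=3: acc = 18+6 = 24
i=2,p=4: acc = 24+8 = 32
i=2,p=5: acc = 32+10 = 42
i=2,p=6: acc = 42+12 = 54
i=3,p=3: acc = 54+9 = 63
i=3,p=4: acc = 63+12 = 75
i=3,p=5: acc = 75+15 = 90
i=3,p=6: acc = 90+18 = 108

108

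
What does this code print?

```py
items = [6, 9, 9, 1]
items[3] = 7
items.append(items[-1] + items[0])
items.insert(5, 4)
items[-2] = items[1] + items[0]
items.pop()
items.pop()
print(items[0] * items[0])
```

items[3] = 7 → [6, 9, 9, 7]
append items[-1]+items[0] = 7+6 = 13 → [6, 9, 9, 7, 13]
insert 4 at 5 → [6, 9, 9, 7, 13, 4]
items[-2] = items[1]+items[0] = 9+6 = 15 → [6, 9, 9, 7, 15, 4]
pop() removes 4 → [6, 9, 9, 7, 15]
pop() removes 15 → [6, 9, 9, 7]
items[0]*items[0] = 6*6 = 36

36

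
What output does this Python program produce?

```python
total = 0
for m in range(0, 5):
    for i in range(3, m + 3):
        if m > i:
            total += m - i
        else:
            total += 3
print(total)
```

m=1,i=3: not 1>3, total = 0+3 = 3
m=2,i=3: not 2>3, total = 3+3 = 6
m=2,i=4: not 2>4, total = 6+3 = 9
m=3,i=3: not 3>3, total = 9+3 = 12
m=3,i=4: not 3>4, total = 12+3 = 15
m=3,i=5: not 3>5, total = 15+3 = 18
m=4,i=3: 4>3, total = 18+1 = 19
m=4,i=4: not 4>4, total = 19+3 = 22
m=4,i=5: not 4>5, total = 22+3 = 25
m=4,i=6: not 4>6, total = 25+3 = 28

28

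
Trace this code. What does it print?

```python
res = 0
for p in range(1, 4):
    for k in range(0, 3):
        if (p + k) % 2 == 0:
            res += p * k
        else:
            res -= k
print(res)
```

3

p=1,k=0: odd sum, res = 0-0 = 0
p=1,k=1: even sum, res = 0+1 = 1
p=1,k=2: odd sum, res = 1-2 = -1
p=2,k=0: even sum, res = (-1)+0 = -1
p=2,k=1: odd sum, res = (-1)-1 = -2
p=2,k=2: even sum, res = (-2)+4 = 2
p=3,k=0: odd sum, res = 2-0 = 2
p=3,k=1: even sum, res = 2+3 = 5
p=3,k=2: odd sum, res = 5-2 = 3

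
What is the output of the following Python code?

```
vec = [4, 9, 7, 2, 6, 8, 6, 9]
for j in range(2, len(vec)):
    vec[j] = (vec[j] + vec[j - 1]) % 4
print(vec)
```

j=2: vec[2] = (7+9)%4 = 0 → [4, 9, 0, 2, 6, 8, 6, 9]
j=3: vec[3] = (2+0)%4 = 2 → [4, 9, 0, 2, 6, 8, 6, 9]
j=4: vec[4] = (6+2)%4 = 0 → [4, 9, 0, 2, 0, 8, 6, 9]
j=5: vec[5] = (8+0)%4 = 0 → [4, 9, 0, 2, 0, 0, 6, 9]
j=6: vec[6] = (6+0)%4 = 2 → [4, 9, 0, 2, 0, 0, 2, 9]
j=7: vec[7] = (9+2)%4 = 3 → [4, 9, 0, 2, 0, 0, 2, 3]

[4, 9, 0, 2, 0, 0, 2, 3]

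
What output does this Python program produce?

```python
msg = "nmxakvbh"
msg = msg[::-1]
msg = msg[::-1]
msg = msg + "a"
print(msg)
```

reverse → 'hbvkaxmn'
reverse → 'nmxakvbh'
+ 'a' → 'nmxakvbha'

nmxakvbha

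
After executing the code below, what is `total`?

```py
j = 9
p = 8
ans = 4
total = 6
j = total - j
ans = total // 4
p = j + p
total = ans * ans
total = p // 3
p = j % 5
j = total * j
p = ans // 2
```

j = 6-9 = -3
ans = 6//4 = 1
p = (-3)+8 = 5
total = 1*1 = 1
total = 5//3 = 1
p = (-3)%5 = 2
j = 1*(-3) = -3
p = 1//2 = 0

1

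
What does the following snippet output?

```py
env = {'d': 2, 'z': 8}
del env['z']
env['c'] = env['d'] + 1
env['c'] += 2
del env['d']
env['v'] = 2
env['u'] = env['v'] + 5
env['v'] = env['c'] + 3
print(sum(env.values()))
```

del 'z' → {'d': 2}
env['c'] = env['d']+1 = 3 → {'d': 2, 'c': 3}
env['c'] = 3+2 = 5 → {'d': 2, 'c': 5}
del 'd' → {'c': 5}
env['v'] = 2 → {'c': 5, 'v': 2}
env['u'] = env['v']+5 = 7 → {'c': 5, 'v': 2, 'u': 7}
env['v'] = env['c']+3 = 8 → {'c': 5, 'v': 8, 'u': 7}
sum of values = 20

20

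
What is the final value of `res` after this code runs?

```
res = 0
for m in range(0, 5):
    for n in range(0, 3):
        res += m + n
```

45

m=0,n=0: res = 0+0 = 0
m=0,n=1: res = 0+1 = 1
m=0,n=2: res = 1+2 = 3
m=1,n=0: res = 3+1 = 4
m=1,n=1: res = 4+2 = 6
m=1,n=2: res = 6+3 = 9
m=2,n=0: res = 9+2 = 11
m=2,n=1: res = 11+3 = 14
m=2,n=2: res = 14+4 = 18
m=3,n=0: res = 18+3 = 21
m=3,n=1: res = 21+4 = 25
m=3,n=2: res = 25+5 = 30
m=4,n=0: res = 30+4 = 34
m=4,n=1: res = 34+5 = 39
m=4,n=2: res = 39+6 = 45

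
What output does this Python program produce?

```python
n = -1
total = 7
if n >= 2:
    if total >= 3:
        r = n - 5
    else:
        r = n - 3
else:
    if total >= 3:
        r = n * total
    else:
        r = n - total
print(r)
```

-7

n=-1, total=7
n >= 2 is False; total >= 3 is True
→ r = n * total = -7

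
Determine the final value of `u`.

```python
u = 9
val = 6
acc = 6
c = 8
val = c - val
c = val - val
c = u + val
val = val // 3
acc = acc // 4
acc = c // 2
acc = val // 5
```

9

val = 8-6 = 2
c = 2-2 = 0
c = 9+2 = 11
val = 2//3 = 0
acc = 6//4 = 1
acc = 11//2 = 5
acc = 0//5 = 0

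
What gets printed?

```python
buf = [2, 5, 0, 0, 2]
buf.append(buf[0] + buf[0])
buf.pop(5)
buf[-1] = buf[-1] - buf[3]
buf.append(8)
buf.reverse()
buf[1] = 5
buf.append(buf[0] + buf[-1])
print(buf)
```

append buf[0]+buf[0] = 2+2 = 4 → [2, 5, 0, 0, 2, 4]
pop(5) removes 4 → [2, 5, 0, 0, 2]
buf[-1] = buf[-1]-buf[3] = 2-0 = 2 → [2, 5, 0, 0, 2]
append 8 → [2, 5, 0, 0, 2, 8]
reverse → [8, 2, 0, 0, 5, 2]
buf[1] = 5 → [8, 5, 0, 0, 5, 2]
append buf[0]+buf[-1] = 8+2 = 10 → [8, 5, 0, 0, 5, 2, 10]

[8, 5, 0, 0, 5, 2, 10]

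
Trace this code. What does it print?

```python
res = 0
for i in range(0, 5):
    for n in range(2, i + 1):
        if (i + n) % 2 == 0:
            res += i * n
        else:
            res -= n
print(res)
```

32

i=2,n=2: even sum, res = 0+4 = 4
i=3,n=2: odd sum, res = 4-2 = 2
i=3,n=3: even sum, res = 2+9 = 11
i=4,n=2: even sum, res = 11+8 = 19
i=4,n=3: odd sum, res = 19-3 = 16
i=4,n=4: even sum, res = 16+16 = 32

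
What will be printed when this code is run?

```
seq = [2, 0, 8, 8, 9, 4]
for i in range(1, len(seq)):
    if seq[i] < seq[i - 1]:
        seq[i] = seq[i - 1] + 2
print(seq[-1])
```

11

i=1: 0<2, seq[1] = 2+2 = 4 → [2, 4, 8, 8, 9, 4]
i=2: 8>=4, unchanged → [2, 4, 8, 8, 9, 4]
i=3: 8>=8, unchanged → [2, 4, 8, 8, 9, 4]
i=4: 9>=8, unchanged → [2, 4, 8, 8, 9, 4]
i=5: 4<9, seq[5] = 9+2 = 11 → [2, 4, 8, 8, 9, 11]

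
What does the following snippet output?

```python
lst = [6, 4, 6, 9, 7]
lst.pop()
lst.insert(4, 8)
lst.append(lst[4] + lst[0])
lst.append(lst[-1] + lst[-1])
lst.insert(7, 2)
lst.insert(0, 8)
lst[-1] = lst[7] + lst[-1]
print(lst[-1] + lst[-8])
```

36

pop() removes 7 → [6, 4, 6, 9]
insert 8 at 4 → [6, 4, 6, 9, 8]
append lst[4]+lst[0] = 8+6 = 14 → [6, 4, 6, 9, 8, 14]
append lst[-1]+lst[-1] = 14+14 = 28 → [6, 4, 6, 9, 8, 14, 28]
insert 2 at 7 → [6, 4, 6, 9, 8, 14, 28, 2]
insert 8 at 0 → [8, 6, 4, 6, 9, 8, 14, 28, 2]
lst[-1] = lst[7]+lst[-1] = 28+2 = 30 → [8, 6, 4, 6, 9, 8, 14, 28, 30]
lst[-1]+lst[-8] = 30+6 = 36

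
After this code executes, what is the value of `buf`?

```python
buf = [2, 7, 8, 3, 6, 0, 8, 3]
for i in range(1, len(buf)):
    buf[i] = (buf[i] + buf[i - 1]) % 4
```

[2, 1, 1, 0, 2, 2, 2, 1]

i=1: buf[1] = (7+2)%4 = 1 → [2, 1, 8, 3, 6, 0, 8, 3]
i=2: buf[2] = (8+1)%4 = 1 → [2, 1, 1, 3, 6, 0, 8, 3]
i=3: buf[3] = (3+1)%4 = 0 → [2, 1, 1, 0, 6, 0, 8, 3]
i=4: buf[4] = (6+0)%4 = 2 → [2, 1, 1, 0, 2, 0, 8, 3]
i=5: buf[5] = (0+2)%4 = 2 → [2, 1, 1, 0, 2, 2, 8, 3]
i=6: buf[6] = (8+2)%4 = 2 → [2, 1, 1, 0, 2, 2, 2, 3]
i=7: buf[7] = (3+2)%4 = 1 → [2, 1, 1, 0, 2, 2, 2, 1]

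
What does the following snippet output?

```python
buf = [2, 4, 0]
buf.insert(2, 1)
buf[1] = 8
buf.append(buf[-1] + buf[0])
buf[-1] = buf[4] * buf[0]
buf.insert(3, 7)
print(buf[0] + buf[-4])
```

insert 1 at 2 → [2, 4, 1, 0]
buf[1] = 8 → [2, 8, 1, 0]
append buf[-1]+buf[0] = 0+2 = 2 → [2, 8, 1, 0, 2]
buf[-1] = buf[4]*buf[0] = 2*2 = 4 → [2, 8, 1, 0, 4]
insert 7 at 3 → [2, 8, 1, 7, 0, 4]
buf[0]+buf[-4] = 2+1 = 3

3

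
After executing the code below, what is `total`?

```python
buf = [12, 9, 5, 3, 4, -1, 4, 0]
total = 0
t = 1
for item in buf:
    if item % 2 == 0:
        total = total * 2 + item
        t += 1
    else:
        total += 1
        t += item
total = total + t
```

item=12: even, total = 0*2+12 = 12; t=2
item=9: not even, total = 12+1 = 13; t=11
item=5: not even, total = 13+1 = 14; t=16
item=3: not even, total = 14+1 = 15; t=19
item=4: even, total = 15*2+4 = 34; t=20
item=-1: not even, total = 34+1 = 35; t=19
item=4: even, total = 35*2+4 = 74; t=20
item=0: even, total = 74*2+0 = 148; t=21
total+t = 148+21 = 169

169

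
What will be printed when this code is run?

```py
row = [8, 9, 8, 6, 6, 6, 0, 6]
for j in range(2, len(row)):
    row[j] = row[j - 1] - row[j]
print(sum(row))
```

-55

j=2: row[2] = 9-8 = 1 → [8, 9, 1, 6, 6, 6, 0, 6]
j=3: row[3] = 1-6 = -5 → [8, 9, 1, -5, 6, 6, 0, 6]
j=4: row[4] = (-5)-6 = -11 → [8, 9, 1, -5, -11, 6, 0, 6]
j=5: row[5] = (-11)-6 = -17 → [8, 9, 1, -5, -11, -17, 0, 6]
j=6: row[6] = (-17)-0 = -17 → [8, 9, 1, -5, -11, -17, -17, 6]
j=7: row[7] = (-17)-6 = -23 → [8, 9, 1, -5, -11, -17, -17, -23]
sum = -55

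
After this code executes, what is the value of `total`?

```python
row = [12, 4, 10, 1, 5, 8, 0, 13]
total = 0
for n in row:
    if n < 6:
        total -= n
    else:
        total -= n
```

n=12: not <6, total = 0-12 = -12
n=4: <6, total = (-12)-4 = -16
n=10: not <6, total = (-16)-10 = -26
n=1: <6, total = (-26)-1 = -27
n=5: <6, total = (-27)-5 = -32
n=8: not <6, total = (-32)-8 = -40
n=0: <6, total = (-40)-0 = -40
n=13: not <6, total = (-40)-13 = -53

-53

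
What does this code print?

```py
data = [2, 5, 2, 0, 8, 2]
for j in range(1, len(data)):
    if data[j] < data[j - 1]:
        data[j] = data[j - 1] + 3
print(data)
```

[2, 5, 8, 11, 14, 17]

j=1: 5>=2, unchanged → [2, 5, 2, 0, 8, 2]
j=2: 2<5, data[2] = 5+3 = 8 → [2, 5, 8, 0, 8, 2]
j=3: 0<8, data[3] = 8+3 = 11 → [2, 5, 8, 11, 8, 2]
j=4: 8<11, data[4] = 11+3 = 14 → [2, 5, 8, 11, 14, 2]
j=5: 2<14, data[5] = 14+3 = 17 → [2, 5, 8, 11, 14, 17]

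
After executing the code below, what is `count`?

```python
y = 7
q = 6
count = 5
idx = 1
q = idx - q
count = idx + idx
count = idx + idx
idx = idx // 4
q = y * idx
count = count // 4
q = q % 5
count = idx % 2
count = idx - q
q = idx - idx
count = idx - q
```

q = 1-6 = -5
count = 1+1 = 2
count = 1+1 = 2
idx = 1//4 = 0
q = 7*0 = 0
count = 2//4 = 0
q = 0%5 = 0
count = 0%2 = 0
count = 0-0 = 0
q = 0-0 = 0
count = 0-0 = 0

0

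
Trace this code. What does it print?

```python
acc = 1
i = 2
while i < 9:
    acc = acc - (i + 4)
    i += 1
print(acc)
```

i=2: acc = 1-6 = -5
i=3: acc = (-5)-7 = -12
i=4: acc = (-12)-8 = -20
i=5: acc = (-20)-9 = -29
i=6: acc = (-29)-10 = -39
i=7: acc = (-39)-11 = -50
i=8: acc = (-50)-12 = -62

-62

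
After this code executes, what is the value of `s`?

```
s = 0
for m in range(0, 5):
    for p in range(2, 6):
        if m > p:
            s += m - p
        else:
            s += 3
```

m=0,p=2: not 0>2, s = 0+3 = 3
m=0,p=3: not 0>3, s = 3+3 = 6
m=0,p=4: not 0>4, s = 6+3 = 9
m=0,p=5: not 0>5, s = 9+3 = 12
m=1,p=2: not 1>2, s = 12+3 = 15
m=1,p=3: not 1>3, s = 15+3 = 18
m=1,p=4: not 1>4, s = 18+3 = 21
m=1,p=5: not 1>5, s = 21+3 = 24
m=2,p=2: not 2>2, s = 24+3 = 27
m=2,p=3: not 2>3, s = 27+3 = 30
m=2,p=4: not 2>4, s = 30+3 = 33
m=2,p=5: not 2>5, s = 33+3 = 36
m=3,p=2: 3>2, s = 36+1 = 37
m=3,p=3: not 3>3, s = 37+3 = 40
m=3,p=4: not 3>4, s = 40+3 = 43
m=3,p=5: not 3>5, s = 43+3 = 46
m=4,p=2: 4>2, s = 46+2 = 48
m=4,p=3: 4>3, s = 48+1 = 49
m=4,p=4: not 4>4, s = 49+3 = 52
m=4,p=5: not 4>5, s = 52+3 = 55

55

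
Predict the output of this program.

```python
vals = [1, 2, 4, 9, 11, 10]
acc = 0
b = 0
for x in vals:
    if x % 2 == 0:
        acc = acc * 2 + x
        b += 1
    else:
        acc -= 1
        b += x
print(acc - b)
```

x=1: not even, acc = 0-1 = -1; b=1
x=2: even, acc = (-1)*2+2 = 0; b=2
x=4: even, acc = 0*2+4 = 4; b=3
x=9: not even, acc = 4-1 = 3; b=12
x=11: not even, acc = 3-1 = 2; b=23
x=10: even, acc = 2*2+10 = 14; b=24
acc-b = 14-24 = -10

-10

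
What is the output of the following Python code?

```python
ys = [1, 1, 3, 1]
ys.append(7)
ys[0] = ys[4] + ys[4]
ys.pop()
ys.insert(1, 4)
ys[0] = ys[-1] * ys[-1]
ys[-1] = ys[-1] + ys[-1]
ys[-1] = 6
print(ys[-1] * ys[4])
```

append 7 → [1, 1, 3, 1, 7]
ys[0] = ys[4]+ys[4] = 7+7 = 14 → [14, 1, 3, 1, 7]
pop() removes 7 → [14, 1, 3, 1]
insert 4 at 1 → [14, 4, 1, 3, 1]
ys[0] = ys[-1]*ys[-1] = 1*1 = 1 → [1, 4, 1, 3, 1]
ys[-1] = ys[-1]+ys[-1] = 1+1 = 2 → [1, 4, 1, 3, 2]
ys[-1] = 6 → [1, 4, 1, 3, 6]
ys[-1]*ys[4] = 6*6 = 36

36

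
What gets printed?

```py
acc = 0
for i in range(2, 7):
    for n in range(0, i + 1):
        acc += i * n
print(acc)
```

265

i=2,n=0: acc = 0+0 = 0
i=2,n=1: acc = 0+2 = 2
i=2,n=2: acc = 2+4 = 6
i=3,n=0: acc = 6+0 = 6
i=3,n=1: acc = 6+3 = 9
i=3,n=2: acc = 9+6 = 15
i=3,n=3: acc = 15+9 = 24
i=4,n=0: acc = 24+0 = 24
i=4,n=1: acc = 24+4 = 28
i=4,n=2: acc = 28+8 = 36
i=4,n=3: acc = 36+12 = 48
i=4,n=4: acc = 48+16 = 64
i=5,n=0: acc = 64+0 = 64
i=5,n=1: acc = 64+5 = 69
i=5,n=2: acc = 69+10 = 79
i=5,n=3: acc = 79+15 = 94
i=5,n=4: acc = 94+20 = 114
i=5,n=5: acc = 114+25 = 139
i=6,n=0: acc = 139+0 = 139
i=6,n=1: acc = 139+6 = 145
i=6,n=2: acc = 145+12 = 157
i=6,n=3: acc = 157+18 = 175
i=6,n=4: acc = 175+24 = 199
i=6,n=5: acc = 199+30 = 229
i=6,n=6: acc = 229+36 = 265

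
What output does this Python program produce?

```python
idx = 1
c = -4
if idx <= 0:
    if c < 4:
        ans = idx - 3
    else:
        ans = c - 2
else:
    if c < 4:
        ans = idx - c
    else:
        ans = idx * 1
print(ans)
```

idx=1, c=-4
idx <= 0 is False; c < 4 is True
→ ans = idx - c = 5

5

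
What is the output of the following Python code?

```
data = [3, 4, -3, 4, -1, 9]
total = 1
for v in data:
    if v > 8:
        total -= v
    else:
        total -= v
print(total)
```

-15

v=3: not >8, total = 1-3 = -2
v=4: not >8, total = (-2)-4 = -6
v=-3: not >8, total = (-6)-(-3) = -3
v=4: not >8, total = (-3)-4 = -7
v=-1: not >8, total = (-7)-(-1) = -6
v=9: >8, total = (-6)-9 = -15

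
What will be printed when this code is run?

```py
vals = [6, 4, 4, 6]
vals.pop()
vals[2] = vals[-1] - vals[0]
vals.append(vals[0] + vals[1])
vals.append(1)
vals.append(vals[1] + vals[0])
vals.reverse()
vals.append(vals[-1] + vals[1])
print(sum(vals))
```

36

pop() removes 6 → [6, 4, 4]
vals[2] = vals[-1]-vals[0] = 4-6 = -2 → [6, 4, -2]
append vals[0]+vals[1] = 6+4 = 10 → [6, 4, -2, 10]
append 1 → [6, 4, -2, 10, 1]
append vals[1]+vals[0] = 4+6 = 10 → [6, 4, -2, 10, 1, 10]
reverse → [10, 1, 10, -2, 4, 6]
append vals[-1]+vals[1] = 6+1 = 7 → [10, 1, 10, -2, 4, 6, 7]
sum = 36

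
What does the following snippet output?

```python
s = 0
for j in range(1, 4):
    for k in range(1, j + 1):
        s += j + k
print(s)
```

j=1,k=1: s = 0+2 = 2
j=2,k=1: s = 2+3 = 5
j=2,k=2: s = 5+4 = 9
j=3,k=1: s = 9+4 = 13
j=3,k=2: s = 13+5 = 18
j=3,k=3: s = 18+6 = 24

24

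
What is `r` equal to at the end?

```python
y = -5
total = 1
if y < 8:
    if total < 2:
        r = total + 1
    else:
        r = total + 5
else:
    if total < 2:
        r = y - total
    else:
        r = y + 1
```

y=-5, total=1
y < 8 is True; total < 2 is True
→ r = total + 1 = 2

2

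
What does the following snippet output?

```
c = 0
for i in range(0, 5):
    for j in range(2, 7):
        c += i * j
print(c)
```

i=0,j=2: c = 0+0 = 0
i=0,j=3: c = 0+0 = 0
i=0,j=4: c = 0+0 = 0
i=0,j=5: c = 0+0 = 0
i=0,j=6: c = 0+0 = 0
i=1,j=2: c = 0+2 = 2
i=1,j=3: c = 2+3 = 5
i=1,j=4: c = 5+4 = 9
i=1,j=5: c = 9+5 = 14
i=1,j=6: c = 14+6 = 20
i=2,j=2: c = 20+4 = 24
i=2,j=3: c = 24+6 = 30
i=2,j=4: c = 30+8 = 38
i=2,j=5: c = 38+10 = 48
i=2,j=6: c = 48+12 = 60
i=3,j=2: c = 60+6 = 66
i=3,j=3: c = 66+9 = 75
i=3,j=4: c = 75+12 = 87
i=3,j=5: c = 87+15 = 102
i=3,j=6: c = 102+18 = 120
i=4,j=2: c = 120+8 = 128
i=4,j=3: c = 128+12 = 140
i=4,j=4: c = 140+16 = 156
i=4,j=5: c = 156+20 = 176
i=4,j=6: c = 176+24 = 200

200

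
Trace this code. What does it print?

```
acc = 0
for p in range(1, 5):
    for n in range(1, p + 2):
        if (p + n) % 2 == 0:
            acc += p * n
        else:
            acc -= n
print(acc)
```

p=1,n=1: even sum, acc = 0+1 = 1
p=1,n=2: odd sum, acc = 1-2 = -1
p=2,n=1: odd sum, acc = (-1)-1 = -2
p=2,n=2: even sum, acc = (-2)+4 = 2
p=2,n=3: odd sum, acc = 2-3 = -1
p=3,n=1: even sum, acc = (-1)+3 = 2
p=3,n=2: odd sum, acc = 2-2 = 0
p=3,n=3: even sum, acc = 0+9 = 9
p=3,n=4: odd sum, acc = 9-4 = 5
p=4,n=1: odd sum, acc = 5-1 = 4
p=4,n=2: even sum, acc = 4+8 = 12
p=4,n=3: odd sum, acc = 12-3 = 9
p=4,n=4: even sum, acc = 9+16 = 25
p=4,n=5: odd sum, acc = 25-5 = 20

20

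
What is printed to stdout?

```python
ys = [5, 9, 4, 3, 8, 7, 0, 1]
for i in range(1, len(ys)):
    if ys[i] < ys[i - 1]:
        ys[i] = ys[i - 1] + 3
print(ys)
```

[5, 9, 12, 15, 18, 21, 24, 27]

i=1: 9>=5, unchanged → [5, 9, 4, 3, 8, 7, 0, 1]
i=2: 4<9, ys[2] = 9+3 = 12 → [5, 9, 12, 3, 8, 7, 0, 1]
i=3: 3<12, ys[3] = 12+3 = 15 → [5, 9, 12, 15, 8, 7, 0, 1]
i=4: 8<15, ys[4] = 15+3 = 18 → [5, 9, 12, 15, 18, 7, 0, 1]
i=5: 7<18, ys[5] = 18+3 = 21 → [5, 9, 12, 15, 18, 21, 0, 1]
i=6: 0<21, ys[6] = 21+3 = 24 → [5, 9, 12, 15, 18, 21, 24, 1]
i=7: 1<24, ys[7] = 24+3 = 27 → [5, 9, 12, 15, 18, 21, 24, 27]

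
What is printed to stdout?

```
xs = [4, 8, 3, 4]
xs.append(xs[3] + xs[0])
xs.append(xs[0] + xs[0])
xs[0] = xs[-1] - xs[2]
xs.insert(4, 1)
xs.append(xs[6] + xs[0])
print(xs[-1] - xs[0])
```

8

append xs[3]+xs[0] = 4+4 = 8 → [4, 8, 3, 4, 8]
append xs[0]+xs[0] = 4+4 = 8 → [4, 8, 3, 4, 8, 8]
xs[0] = xs[-1]-xs[2] = 8-3 = 5 → [5, 8, 3, 4, 8, 8]
insert 1 at 4 → [5, 8, 3, 4, 1, 8, 8]
append xs[6]+xs[0] = 8+5 = 13 → [5, 8, 3, 4, 1, 8, 8, 13]
xs[-1]-xs[0] = 13-5 = 8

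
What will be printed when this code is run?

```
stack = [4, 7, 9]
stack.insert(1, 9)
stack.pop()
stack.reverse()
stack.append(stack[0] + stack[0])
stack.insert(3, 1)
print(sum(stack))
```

insert 9 at 1 → [4, 9, 7, 9]
pop() removes 9 → [4, 9, 7]
reverse → [7, 9, 4]
append stack[0]+stack[0] = 7+7 = 14 → [7, 9, 4, 14]
insert 1 at 3 → [7, 9, 4, 1, 14]
sum = 35

35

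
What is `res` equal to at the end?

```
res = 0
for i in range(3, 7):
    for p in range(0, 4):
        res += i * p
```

i=3,p=0: res = 0+0 = 0
i=3,p=1: res = 0+3 = 3
i=3,p=2: res = 3+6 = 9
i=3,p=3: res = 9+9 = 18
i=4,p=0: res = 18+0 = 18
i=4,p=1: res = 18+4 = 22
i=4,p=2: res = 22+8 = 30
i=4,p=3: res = 30+12 = 42
i=5,p=0: res = 42+0 = 42
i=5,p=1: res = 42+5 = 47
i=5,p=2: res = 47+10 = 57
i=5,p=3: res = 57+15 = 72
i=6,p=0: res = 72+0 = 72
i=6,p=1: res = 72+6 = 78
i=6,p=2: res = 78+12 = 90
i=6,p=3: res = 90+18 = 108

108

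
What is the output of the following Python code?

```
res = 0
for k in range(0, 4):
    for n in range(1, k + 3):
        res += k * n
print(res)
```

k=0,n=1: res = 0+0 = 0
k=0,n=2: res = 0+0 = 0
k=1,n=1: res = 0+1 = 1
k=1,n=2: res = 1+2 = 3
k=1,n=3: res = 3+3 = 6
k=2,n=1: res = 6+2 = 8
k=2,n=2: res = 8+4 = 12
k=2,n=3: res = 12+6 = 18
k=2,n=4: res = 18+8 = 26
k=3,n=1: res = 26+3 = 29
k=3,n=2: res = 29+6 = 35
k=3,n=3: res = 35+9 = 44
k=3,n=4: res = 44+12 = 56
k=3,n=5: res = 56+15 = 71

71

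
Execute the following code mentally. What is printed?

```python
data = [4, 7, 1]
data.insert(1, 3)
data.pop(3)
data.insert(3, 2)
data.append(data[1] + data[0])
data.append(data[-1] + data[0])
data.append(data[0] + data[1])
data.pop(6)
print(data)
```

[4, 3, 7, 2, 7, 11]

insert 3 at 1 → [4, 3, 7, 1]
pop(3) removes 1 → [4, 3, 7]
insert 2 at 3 → [4, 3, 7, 2]
append data[1]+data[0] = 3+4 = 7 → [4, 3, 7, 2, 7]
append data[-1]+data[0] = 7+4 = 11 → [4, 3, 7, 2, 7, 11]
append data[0]+data[1] = 4+3 = 7 → [4, 3, 7, 2, 7, 11, 7]
pop(6) removes 7 → [4, 3, 7, 2, 7, 11]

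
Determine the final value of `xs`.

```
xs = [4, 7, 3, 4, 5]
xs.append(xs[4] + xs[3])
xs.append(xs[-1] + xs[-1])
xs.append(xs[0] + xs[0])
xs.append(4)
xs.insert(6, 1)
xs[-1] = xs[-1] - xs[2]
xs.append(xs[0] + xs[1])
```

[4, 7, 3, 4, 5, 9, 1, 18, 8, 1, 11]

append xs[4]+xs[3] = 5+4 = 9 → [4, 7, 3, 4, 5, 9]
append xs[-1]+xs[-1] = 9+9 = 18 → [4, 7, 3, 4, 5, 9, 18]
append xs[0]+xs[0] = 4+4 = 8 → [4, 7, 3, 4, 5, 9, 18, 8]
append 4 → [4, 7, 3, 4, 5, 9, 18, 8, 4]
insert 1 at 6 → [4, 7, 3, 4, 5, 9, 1, 18, 8, 4]
xs[-1] = xs[-1]-xs[2] = 4-3 = 1 → [4, 7, 3, 4, 5, 9, 1, 18, 8, 1]
append xs[0]+xs[1] = 4+7 = 11 → [4, 7, 3, 4, 5, 9, 1, 18, 8, 1, 11]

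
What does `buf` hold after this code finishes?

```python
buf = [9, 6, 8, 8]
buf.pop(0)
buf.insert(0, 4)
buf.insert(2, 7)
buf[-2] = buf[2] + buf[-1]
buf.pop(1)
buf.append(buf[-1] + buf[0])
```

[4, 7, 15, 8, 12]

pop(0) removes 9 → [6, 8, 8]
insert 4 at 0 → [4, 6, 8, 8]
insert 7 at 2 → [4, 6, 7, 8, 8]
buf[-2] = buf[2]+buf[-1] = 7+8 = 15 → [4, 6, 7, 15, 8]
pop(1) removes 6 → [4, 7, 15, 8]
append buf[-1]+buf[0] = 8+4 = 12 → [4, 7, 15, 8, 12]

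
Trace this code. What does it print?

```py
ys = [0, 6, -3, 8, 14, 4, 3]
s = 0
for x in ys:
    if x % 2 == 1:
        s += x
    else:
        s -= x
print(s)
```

-32

x=0: not odd, s = 0-0 = 0
x=6: not odd, s = 0-6 = -6
x=-3: odd, s = (-6)+(-3) = -9
x=8: not odd, s = (-9)-8 = -17
x=14: not odd, s = (-17)-14 = -31
x=4: not odd, s = (-31)-4 = -35
x=3: odd, s = (-35)+3 = -32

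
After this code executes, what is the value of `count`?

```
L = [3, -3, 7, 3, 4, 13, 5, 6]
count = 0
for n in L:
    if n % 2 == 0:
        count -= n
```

n=3: not even
n=-3: not even
n=7: not even
n=3: not even
n=4: even, count = 0-4 = -4
n=13: not even
n=5: not even
n=6: even, count = (-4)-6 = -10

-10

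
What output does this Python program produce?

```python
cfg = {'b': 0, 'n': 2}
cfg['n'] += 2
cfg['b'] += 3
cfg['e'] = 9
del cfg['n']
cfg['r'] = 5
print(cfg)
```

{'b': 3, 'e': 9, 'r': 5}

cfg['n'] = 2+2 = 4 → {'b': 0, 'n': 4}
cfg['b'] = 0+3 = 3 → {'b': 3, 'n': 4}
cfg['e'] = 9 → {'b': 3, 'n': 4, 'e': 9}
del 'n' → {'b': 3, 'e': 9}
cfg['r'] = 5 → {'b': 3, 'e': 9, 'r': 5}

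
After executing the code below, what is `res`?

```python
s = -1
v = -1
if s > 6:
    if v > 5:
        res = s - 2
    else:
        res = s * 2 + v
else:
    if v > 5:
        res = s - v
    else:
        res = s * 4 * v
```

s=-1, v=-1
s > 6 is False; v > 5 is False
→ res = s * 4 * v = 4

4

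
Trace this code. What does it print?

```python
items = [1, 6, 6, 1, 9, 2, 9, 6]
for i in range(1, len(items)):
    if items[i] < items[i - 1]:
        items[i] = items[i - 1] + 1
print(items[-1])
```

i=1: 6>=1, unchanged → [1, 6, 6, 1, 9, 2, 9, 6]
i=2: 6>=6, unchanged → [1, 6, 6, 1, 9, 2, 9, 6]
i=3: 1<6, items[3] = 6+1 = 7 → [1, 6, 6, 7, 9, 2, 9, 6]
i=4: 9>=7, unchanged → [1, 6, 6, 7, 9, 2, 9, 6]
i=5: 2<9, items[5] = 9+1 = 10 → [1, 6, 6, 7, 9, 10, 9, 6]
i=6: 9<10, items[6] = 10+1 = 11 → [1, 6, 6, 7, 9, 10, 11, 6]
i=7: 6<11, items[7] = 11+1 = 12 → [1, 6, 6, 7, 9, 10, 11, 12]

12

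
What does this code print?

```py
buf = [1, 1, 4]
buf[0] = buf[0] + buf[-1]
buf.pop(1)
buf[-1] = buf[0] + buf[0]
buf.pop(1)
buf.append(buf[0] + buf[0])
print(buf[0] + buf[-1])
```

buf[0] = buf[0]+buf[-1] = 1+4 = 5 → [5, 1, 4]
pop(1) removes 1 → [5, 4]
buf[-1] = buf[0]+buf[0] = 5+5 = 10 → [5, 10]
pop(1) removes 10 → [5]
append buf[0]+buf[0] = 5+5 = 10 → [5, 10]
buf[0]+buf[-1] = 5+10 = 15

15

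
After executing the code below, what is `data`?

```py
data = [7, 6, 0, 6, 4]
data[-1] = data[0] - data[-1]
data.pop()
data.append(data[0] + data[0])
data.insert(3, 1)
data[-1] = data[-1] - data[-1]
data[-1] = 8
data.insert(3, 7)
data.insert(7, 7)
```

[7, 6, 0, 7, 1, 6, 8, 7]

data[-1] = data[0]-data[-1] = 7-4 = 3 → [7, 6, 0, 6, 3]
pop() removes 3 → [7, 6, 0, 6]
append data[0]+data[0] = 7+7 = 14 → [7, 6, 0, 6, 14]
insert 1 at 3 → [7, 6, 0, 1, 6, 14]
data[-1] = data[-1]-data[-1] = 14-14 = 0 → [7, 6, 0, 1, 6, 0]
data[-1] = 8 → [7, 6, 0, 1, 6, 8]
insert 7 at 3 → [7, 6, 0, 7, 1, 6, 8]
insert 7 at 7 → [7, 6, 0, 7, 1, 6, 8, 7]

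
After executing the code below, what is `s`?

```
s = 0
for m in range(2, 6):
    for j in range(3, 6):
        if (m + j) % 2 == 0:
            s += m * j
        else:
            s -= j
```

m=2,j=3: odd sum, s = 0-3 = -3
m=2,j=4: even sum, s = (-3)+8 = 5
m=2,j=5: odd sum, s = 5-5 = 0
m=3,j=3: even sum, s = 0+9 = 9
m=3,j=4: odd sum, s = 9-4 = 5
m=3,j=5: even sum, s = 5+15 = 20
m=4,j=3: odd sum, s = 20-3 = 17
m=4,j=4: even sum, s = 17+16 = 33
m=4,j=5: odd sum, s = 33-5 = 28
m=5,j=3: even sum, s = 28+15 = 43
m=5,j=4: odd sum, s = 43-4 = 39
m=5,j=5: even sum, s = 39+25 = 64

64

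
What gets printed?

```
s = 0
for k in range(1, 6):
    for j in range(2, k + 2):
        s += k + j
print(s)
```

k=1,j=2: s = 0+3 = 3
k=2,j=2: s = 3+4 = 7
k=2,j=3: s = 7+5 = 12
k=3,j=2: s = 12+5 = 17
k=3,j=3: s = 17+6 = 23
k=3,j=4: s = 23+7 = 30
k=4,j=2: s = 30+6 = 36
k=4,j=3: s = 36+7 = 43
k=4,j=4: s = 43+8 = 51
k=4,j=5: s = 51+9 = 60
k=5,j=2: s = 60+7 = 67
k=5,j=3: s = 67+8 = 75
k=5,j=4: s = 75+9 = 84
k=5,j=5: s = 84+10 = 94
k=5,j=6: s = 94+11 = 105

105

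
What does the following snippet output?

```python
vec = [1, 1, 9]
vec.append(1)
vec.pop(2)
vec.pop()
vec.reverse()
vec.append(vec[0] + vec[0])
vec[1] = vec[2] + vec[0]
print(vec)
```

[1, 3, 2]

append 1 → [1, 1, 9, 1]
pop(2) removes 9 → [1, 1, 1]
pop() removes 1 → [1, 1]
reverse → [1, 1]
append vec[0]+vec[0] = 1+1 = 2 → [1, 1, 2]
vec[1] = vec[2]+vec[0] = 2+1 = 3 → [1, 3, 2]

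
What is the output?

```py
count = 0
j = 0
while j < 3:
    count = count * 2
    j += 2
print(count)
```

j=0: count = 0*2 = 0
j=2: count = 0*2 = 0

0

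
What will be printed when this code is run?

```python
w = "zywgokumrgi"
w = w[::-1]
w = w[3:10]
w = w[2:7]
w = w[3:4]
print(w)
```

w

reverse → 'igrmukogwyz'
slice [3:10] → 'mukogwy'
slice [2:7] → 'kogwy'
slice [3:4] → 'w'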